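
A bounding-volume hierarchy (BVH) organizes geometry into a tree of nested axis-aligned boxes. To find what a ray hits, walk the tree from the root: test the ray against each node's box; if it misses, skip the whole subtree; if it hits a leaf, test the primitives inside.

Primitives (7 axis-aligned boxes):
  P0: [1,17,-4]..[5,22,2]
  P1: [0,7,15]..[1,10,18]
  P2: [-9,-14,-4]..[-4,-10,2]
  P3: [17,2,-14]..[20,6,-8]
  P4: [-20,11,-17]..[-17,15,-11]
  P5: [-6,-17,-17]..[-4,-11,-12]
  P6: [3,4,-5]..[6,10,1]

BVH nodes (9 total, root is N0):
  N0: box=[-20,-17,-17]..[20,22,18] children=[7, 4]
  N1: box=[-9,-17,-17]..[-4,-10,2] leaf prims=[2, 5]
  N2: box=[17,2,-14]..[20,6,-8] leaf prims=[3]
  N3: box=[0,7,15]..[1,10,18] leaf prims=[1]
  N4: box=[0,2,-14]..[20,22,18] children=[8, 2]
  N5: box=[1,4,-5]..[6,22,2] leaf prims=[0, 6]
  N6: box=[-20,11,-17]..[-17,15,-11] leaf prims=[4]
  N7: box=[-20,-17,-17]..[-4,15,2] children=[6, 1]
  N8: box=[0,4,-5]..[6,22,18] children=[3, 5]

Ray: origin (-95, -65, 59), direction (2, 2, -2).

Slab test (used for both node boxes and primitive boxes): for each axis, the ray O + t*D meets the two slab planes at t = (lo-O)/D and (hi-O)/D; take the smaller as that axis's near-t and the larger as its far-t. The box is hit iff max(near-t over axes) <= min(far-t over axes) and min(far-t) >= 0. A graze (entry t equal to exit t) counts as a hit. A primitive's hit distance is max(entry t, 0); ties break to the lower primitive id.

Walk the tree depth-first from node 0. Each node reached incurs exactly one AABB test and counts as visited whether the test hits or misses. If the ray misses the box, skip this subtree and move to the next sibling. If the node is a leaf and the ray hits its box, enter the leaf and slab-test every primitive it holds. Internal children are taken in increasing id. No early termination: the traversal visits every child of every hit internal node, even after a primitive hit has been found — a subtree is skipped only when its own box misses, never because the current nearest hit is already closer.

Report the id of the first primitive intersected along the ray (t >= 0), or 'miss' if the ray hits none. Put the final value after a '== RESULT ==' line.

Traverse from the root:
N0 x:[75/2,115/2] y:[24,87/2] z:[41/2,38] -> hit [75/2,38], descend [4, 7]
  N4 x:[95/2,115/2] y:[67/2,87/2] z:[41/2,73/2] -> miss, prune
  N7 x:[75/2,91/2] y:[24,40] z:[57/2,38] -> hit [75/2,38], descend [1, 6]
    N1 x:[43,91/2] y:[24,55/2] z:[57/2,38] -> miss, prune
    N6 x:[75/2,39] y:[38,40] z:[35,38] -> hit [38,38] leaf, test {P4@t=38}

5 AABB tests over nodes [0, 4, 7, 1, 6]; 1 leaf entered; closest P4.

== RESULT ==
4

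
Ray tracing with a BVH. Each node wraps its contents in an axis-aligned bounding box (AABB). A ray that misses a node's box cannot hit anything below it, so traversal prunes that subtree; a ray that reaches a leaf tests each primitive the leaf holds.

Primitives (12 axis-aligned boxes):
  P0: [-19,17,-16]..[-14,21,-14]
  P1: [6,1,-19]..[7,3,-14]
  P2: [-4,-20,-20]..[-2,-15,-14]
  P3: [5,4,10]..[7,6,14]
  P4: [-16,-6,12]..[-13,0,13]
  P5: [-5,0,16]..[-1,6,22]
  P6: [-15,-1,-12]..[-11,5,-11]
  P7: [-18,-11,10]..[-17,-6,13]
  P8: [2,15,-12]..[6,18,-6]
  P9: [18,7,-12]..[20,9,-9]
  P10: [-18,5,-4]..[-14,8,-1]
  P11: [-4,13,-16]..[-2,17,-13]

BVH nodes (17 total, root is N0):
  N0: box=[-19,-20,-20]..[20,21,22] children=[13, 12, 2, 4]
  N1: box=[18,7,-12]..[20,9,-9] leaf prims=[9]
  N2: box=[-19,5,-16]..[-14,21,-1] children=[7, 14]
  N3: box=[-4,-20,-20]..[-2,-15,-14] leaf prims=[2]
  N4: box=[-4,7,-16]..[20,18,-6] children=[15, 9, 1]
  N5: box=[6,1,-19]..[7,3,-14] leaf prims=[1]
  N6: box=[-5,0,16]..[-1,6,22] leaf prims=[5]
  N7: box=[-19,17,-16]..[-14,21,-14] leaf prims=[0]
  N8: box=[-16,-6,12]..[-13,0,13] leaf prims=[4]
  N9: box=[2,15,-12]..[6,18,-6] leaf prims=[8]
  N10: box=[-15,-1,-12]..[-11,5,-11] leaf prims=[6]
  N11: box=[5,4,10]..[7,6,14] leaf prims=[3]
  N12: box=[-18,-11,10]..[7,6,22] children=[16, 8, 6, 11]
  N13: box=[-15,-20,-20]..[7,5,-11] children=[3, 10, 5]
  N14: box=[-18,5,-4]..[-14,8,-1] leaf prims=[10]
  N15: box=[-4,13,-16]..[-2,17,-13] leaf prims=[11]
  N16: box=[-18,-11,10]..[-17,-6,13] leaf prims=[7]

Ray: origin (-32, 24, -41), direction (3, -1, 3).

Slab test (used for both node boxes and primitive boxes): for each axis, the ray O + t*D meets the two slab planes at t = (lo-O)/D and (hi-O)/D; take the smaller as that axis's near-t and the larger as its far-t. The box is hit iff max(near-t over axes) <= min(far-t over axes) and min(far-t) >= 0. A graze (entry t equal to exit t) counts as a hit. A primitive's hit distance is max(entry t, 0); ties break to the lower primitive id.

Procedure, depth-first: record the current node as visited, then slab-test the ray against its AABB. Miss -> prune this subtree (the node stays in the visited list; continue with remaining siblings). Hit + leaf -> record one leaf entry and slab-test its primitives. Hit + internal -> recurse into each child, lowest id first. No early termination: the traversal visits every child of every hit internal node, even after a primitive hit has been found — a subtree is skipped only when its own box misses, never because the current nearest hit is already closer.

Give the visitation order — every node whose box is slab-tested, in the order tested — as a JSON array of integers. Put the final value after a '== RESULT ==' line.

Traverse from the root:
N0 x:[13/3,52/3] y:[3,44] z:[7,21] -> hit [7,52/3], descend [2, 4, 12, 13]
  N2 x:[13/3,6] y:[3,19] z:[25/3,40/3] -> miss, prune
  N4 x:[28/3,52/3] y:[6,17] z:[25/3,35/3] -> hit [28/3,35/3], descend [1, 9, 15]
    N1 x:[50/3,52/3] y:[15,17] z:[29/3,32/3] -> miss, prune
    N9 x:[34/3,38/3] y:[6,9] z:[29/3,35/3] -> miss, prune
    N15 x:[28/3,10] y:[7,11] z:[25/3,28/3] -> hit [28/3,28/3] leaf, test {P11@t=28/3}
  N12 x:[14/3,13] y:[18,35] z:[17,21] -> miss, prune
  N13 x:[17/3,13] y:[19,44] z:[7,10] -> miss, prune

Summary -> nodes [0, 2, 4, 1, 9, 15, 12, 13]; box-tests=8; leaf-entries=1; first=P11

== RESULT ==
[0, 2, 4, 1, 9, 15, 12, 13]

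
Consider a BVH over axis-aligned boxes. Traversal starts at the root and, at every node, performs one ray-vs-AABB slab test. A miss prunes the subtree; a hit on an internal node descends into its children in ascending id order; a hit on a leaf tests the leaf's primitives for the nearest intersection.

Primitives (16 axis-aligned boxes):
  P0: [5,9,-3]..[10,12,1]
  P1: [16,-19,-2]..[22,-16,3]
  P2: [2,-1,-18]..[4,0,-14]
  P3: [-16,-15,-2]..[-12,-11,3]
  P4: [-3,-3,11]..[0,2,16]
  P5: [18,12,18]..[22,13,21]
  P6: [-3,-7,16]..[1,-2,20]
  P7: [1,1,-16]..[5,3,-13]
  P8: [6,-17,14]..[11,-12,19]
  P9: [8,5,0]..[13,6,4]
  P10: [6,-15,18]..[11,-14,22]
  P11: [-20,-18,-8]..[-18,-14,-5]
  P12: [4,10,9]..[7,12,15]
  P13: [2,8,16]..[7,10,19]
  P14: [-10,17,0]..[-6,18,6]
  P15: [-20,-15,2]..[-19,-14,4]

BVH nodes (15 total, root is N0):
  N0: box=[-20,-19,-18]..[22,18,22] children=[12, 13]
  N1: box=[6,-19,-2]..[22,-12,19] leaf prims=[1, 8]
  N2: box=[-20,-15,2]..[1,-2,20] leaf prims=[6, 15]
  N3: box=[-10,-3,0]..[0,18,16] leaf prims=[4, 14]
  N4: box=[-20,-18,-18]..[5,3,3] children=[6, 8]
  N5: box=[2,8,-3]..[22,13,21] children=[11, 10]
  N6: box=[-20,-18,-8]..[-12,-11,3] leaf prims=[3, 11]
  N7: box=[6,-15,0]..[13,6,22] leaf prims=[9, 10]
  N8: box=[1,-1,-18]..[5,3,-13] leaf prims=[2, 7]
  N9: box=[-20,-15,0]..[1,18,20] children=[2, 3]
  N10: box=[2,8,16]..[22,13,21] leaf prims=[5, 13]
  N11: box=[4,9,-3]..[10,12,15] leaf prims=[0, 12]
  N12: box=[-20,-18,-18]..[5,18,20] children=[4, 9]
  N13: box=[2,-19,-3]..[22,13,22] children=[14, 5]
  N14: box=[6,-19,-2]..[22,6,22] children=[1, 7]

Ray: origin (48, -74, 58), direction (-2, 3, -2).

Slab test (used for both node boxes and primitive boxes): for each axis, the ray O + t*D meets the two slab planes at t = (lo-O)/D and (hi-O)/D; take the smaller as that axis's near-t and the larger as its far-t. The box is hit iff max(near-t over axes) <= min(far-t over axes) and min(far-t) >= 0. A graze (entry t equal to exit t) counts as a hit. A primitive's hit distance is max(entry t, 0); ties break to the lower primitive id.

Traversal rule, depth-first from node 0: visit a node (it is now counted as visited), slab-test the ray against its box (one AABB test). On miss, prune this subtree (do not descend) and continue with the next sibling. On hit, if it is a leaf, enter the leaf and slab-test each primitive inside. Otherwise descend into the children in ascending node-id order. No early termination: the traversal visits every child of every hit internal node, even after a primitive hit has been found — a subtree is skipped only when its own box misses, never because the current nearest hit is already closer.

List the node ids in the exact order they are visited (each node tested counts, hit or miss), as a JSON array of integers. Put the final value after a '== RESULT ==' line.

Trace the traversal:
N0 x:[13,34] y:[55/3,92/3] z:[18,38] -> hit [55/3,92/3], descend [12, 13]
  N12 x:[43/2,34] y:[56/3,92/3] z:[19,38] -> hit [43/2,92/3], descend [4, 9]
    N4 x:[43/2,34] y:[56/3,77/3] z:[55/2,38] -> miss, prune
    N9 x:[47/2,34] y:[59/3,92/3] z:[19,29] -> hit [47/2,29], descend [2, 3]
      N2 x:[47/2,34] y:[59/3,24] z:[19,28] -> hit [47/2,24] leaf, test {P6(miss), P15(miss)}
      N3 x:[24,29] y:[71/3,92/3] z:[21,29] -> hit [24,29] leaf, test {P4(miss), P14(miss)}
  N13 x:[13,23] y:[55/3,29] z:[18,61/2] -> hit [55/3,23], descend [5, 14]
    N5 x:[13,23] y:[82/3,29] z:[37/2,61/2] -> miss, prune
    N14 x:[13,21] y:[55/3,80/3] z:[18,30] -> hit [55/3,21], descend [1, 7]
      N1 x:[13,21] y:[55/3,62/3] z:[39/2,30] -> hit [39/2,62/3] leaf, test {P1(miss), P8@t=39/2}
      N7 x:[35/2,21] y:[59/3,80/3] z:[18,29] -> hit [59/3,21] leaf, test {P9(miss), P10@t=59/3}

Visited [0, 12, 4, 9, 2, 3, 13, 5, 14, 1, 7]. Tests: 11 box, 4 leaf. Nearest: P8.

== RESULT ==
[0, 12, 4, 9, 2, 3, 13, 5, 14, 1, 7]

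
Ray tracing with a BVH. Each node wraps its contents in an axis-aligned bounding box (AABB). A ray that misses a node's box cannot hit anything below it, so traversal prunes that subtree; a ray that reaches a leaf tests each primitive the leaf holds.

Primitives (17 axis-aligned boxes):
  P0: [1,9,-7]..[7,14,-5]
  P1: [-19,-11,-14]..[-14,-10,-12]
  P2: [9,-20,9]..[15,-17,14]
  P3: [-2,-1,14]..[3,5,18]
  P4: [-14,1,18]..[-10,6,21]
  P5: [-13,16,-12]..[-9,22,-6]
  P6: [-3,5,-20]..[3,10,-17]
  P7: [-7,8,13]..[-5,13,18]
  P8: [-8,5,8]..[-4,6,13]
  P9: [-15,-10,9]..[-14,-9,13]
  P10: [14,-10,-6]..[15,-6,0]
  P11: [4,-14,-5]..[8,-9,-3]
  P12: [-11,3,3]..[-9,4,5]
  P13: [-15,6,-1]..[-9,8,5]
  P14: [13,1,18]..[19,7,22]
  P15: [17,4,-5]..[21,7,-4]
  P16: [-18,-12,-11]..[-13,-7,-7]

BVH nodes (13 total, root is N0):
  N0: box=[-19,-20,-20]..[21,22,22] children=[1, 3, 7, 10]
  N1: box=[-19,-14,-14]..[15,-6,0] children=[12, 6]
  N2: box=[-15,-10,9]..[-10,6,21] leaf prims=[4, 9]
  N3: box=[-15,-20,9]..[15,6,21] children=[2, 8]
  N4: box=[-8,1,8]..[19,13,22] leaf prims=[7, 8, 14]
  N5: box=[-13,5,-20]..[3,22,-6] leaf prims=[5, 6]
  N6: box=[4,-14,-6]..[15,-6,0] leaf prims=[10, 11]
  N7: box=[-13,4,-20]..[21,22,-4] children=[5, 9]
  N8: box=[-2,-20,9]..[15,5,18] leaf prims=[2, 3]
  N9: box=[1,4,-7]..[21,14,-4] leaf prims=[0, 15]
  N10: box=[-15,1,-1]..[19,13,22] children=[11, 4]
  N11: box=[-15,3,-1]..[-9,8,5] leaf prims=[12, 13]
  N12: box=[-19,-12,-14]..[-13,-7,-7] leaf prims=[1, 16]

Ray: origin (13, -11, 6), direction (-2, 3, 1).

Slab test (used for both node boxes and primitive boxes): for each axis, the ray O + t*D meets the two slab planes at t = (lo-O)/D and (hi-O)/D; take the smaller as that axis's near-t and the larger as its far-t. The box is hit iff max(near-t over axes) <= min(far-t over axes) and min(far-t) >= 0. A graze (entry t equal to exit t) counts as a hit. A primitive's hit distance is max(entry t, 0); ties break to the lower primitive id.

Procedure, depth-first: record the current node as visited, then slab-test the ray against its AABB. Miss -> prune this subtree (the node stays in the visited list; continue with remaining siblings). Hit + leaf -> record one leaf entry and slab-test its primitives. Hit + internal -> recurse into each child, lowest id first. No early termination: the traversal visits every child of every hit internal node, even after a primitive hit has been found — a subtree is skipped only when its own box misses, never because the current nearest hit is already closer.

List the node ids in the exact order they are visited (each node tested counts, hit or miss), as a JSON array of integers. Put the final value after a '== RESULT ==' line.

Traverse from the root:
N0 x:[-4,16] y:[-3,11] z:[-26,16] -> hit [-3,11], descend [1, 3, 7, 10]
  N1 x:[-1,16] y:[-1,5/3] z:[-20,-6] -> miss, prune
  N3 x:[-1,14] y:[-3,17/3] z:[3,15] -> hit [3,17/3], descend [2, 8]
    N2 x:[23/2,14] y:[1/3,17/3] z:[3,15] -> miss, prune
    N8 x:[-1,15/2] y:[-3,16/3] z:[3,12] -> hit [3,16/3] leaf, test {P2(miss), P3(miss)}
  N7 x:[-4,13] y:[5,11] z:[-26,-10] -> miss, prune
  N10 x:[-3,14] y:[4,8] z:[-7,16] -> hit [4,8], descend [4, 11]
    N4 x:[-3,21/2] y:[4,8] z:[2,16] -> hit [4,8] leaf, test {P7(miss), P8(miss), P14(miss)}
    N11 x:[11,14] y:[14/3,19/3] z:[-7,-1] -> miss, prune

order=[0, 1, 3, 2, 8, 7, 10, 4, 11]  |boxes|=9  |leaves|=2  hit=miss

== RESULT ==
[0, 1, 3, 2, 8, 7, 10, 4, 11]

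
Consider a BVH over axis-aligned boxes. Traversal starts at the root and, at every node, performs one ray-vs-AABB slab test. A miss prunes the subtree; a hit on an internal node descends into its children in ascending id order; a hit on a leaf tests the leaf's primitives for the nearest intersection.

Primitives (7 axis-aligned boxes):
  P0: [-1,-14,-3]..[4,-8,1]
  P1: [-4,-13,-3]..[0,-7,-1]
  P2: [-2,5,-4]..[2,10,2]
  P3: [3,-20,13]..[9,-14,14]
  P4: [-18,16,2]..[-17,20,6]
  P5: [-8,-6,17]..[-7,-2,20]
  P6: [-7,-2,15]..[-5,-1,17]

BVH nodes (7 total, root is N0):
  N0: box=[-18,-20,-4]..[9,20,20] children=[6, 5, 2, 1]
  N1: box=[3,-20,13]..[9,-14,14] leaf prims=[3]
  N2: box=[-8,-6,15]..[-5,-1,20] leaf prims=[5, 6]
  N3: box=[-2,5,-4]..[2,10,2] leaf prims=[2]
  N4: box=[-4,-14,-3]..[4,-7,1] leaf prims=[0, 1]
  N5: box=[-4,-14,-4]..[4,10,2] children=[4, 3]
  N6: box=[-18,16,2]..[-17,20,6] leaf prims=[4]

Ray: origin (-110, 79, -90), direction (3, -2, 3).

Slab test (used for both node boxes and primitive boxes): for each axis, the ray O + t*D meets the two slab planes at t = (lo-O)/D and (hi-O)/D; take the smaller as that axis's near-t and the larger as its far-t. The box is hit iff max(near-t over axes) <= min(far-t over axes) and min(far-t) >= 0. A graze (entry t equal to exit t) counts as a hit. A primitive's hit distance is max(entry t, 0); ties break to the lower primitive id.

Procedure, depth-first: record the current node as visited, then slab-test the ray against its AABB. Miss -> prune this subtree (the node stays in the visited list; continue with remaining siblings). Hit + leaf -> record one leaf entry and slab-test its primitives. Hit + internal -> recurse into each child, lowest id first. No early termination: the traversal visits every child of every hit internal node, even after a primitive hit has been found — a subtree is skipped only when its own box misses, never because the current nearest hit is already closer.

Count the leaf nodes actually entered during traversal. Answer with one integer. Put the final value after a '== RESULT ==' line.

Traverse from the root:
N0 x:[92/3,119/3] y:[59/2,99/2] z:[86/3,110/3] -> hit [92/3,110/3], descend [1, 2, 5, 6]
  N1 x:[113/3,119/3] y:[93/2,99/2] z:[103/3,104/3] -> miss, prune
  N2 x:[34,35] y:[40,85/2] z:[35,110/3] -> miss, prune
  N5 x:[106/3,38] y:[69/2,93/2] z:[86/3,92/3] -> miss, prune
  N6 x:[92/3,31] y:[59/2,63/2] z:[92/3,32] -> hit [92/3,31] leaf, test {P4@t=92/3}

Visited [0, 1, 2, 5, 6]. Tests: 5 box, 1 leaf. Nearest: P4.

== RESULT ==
1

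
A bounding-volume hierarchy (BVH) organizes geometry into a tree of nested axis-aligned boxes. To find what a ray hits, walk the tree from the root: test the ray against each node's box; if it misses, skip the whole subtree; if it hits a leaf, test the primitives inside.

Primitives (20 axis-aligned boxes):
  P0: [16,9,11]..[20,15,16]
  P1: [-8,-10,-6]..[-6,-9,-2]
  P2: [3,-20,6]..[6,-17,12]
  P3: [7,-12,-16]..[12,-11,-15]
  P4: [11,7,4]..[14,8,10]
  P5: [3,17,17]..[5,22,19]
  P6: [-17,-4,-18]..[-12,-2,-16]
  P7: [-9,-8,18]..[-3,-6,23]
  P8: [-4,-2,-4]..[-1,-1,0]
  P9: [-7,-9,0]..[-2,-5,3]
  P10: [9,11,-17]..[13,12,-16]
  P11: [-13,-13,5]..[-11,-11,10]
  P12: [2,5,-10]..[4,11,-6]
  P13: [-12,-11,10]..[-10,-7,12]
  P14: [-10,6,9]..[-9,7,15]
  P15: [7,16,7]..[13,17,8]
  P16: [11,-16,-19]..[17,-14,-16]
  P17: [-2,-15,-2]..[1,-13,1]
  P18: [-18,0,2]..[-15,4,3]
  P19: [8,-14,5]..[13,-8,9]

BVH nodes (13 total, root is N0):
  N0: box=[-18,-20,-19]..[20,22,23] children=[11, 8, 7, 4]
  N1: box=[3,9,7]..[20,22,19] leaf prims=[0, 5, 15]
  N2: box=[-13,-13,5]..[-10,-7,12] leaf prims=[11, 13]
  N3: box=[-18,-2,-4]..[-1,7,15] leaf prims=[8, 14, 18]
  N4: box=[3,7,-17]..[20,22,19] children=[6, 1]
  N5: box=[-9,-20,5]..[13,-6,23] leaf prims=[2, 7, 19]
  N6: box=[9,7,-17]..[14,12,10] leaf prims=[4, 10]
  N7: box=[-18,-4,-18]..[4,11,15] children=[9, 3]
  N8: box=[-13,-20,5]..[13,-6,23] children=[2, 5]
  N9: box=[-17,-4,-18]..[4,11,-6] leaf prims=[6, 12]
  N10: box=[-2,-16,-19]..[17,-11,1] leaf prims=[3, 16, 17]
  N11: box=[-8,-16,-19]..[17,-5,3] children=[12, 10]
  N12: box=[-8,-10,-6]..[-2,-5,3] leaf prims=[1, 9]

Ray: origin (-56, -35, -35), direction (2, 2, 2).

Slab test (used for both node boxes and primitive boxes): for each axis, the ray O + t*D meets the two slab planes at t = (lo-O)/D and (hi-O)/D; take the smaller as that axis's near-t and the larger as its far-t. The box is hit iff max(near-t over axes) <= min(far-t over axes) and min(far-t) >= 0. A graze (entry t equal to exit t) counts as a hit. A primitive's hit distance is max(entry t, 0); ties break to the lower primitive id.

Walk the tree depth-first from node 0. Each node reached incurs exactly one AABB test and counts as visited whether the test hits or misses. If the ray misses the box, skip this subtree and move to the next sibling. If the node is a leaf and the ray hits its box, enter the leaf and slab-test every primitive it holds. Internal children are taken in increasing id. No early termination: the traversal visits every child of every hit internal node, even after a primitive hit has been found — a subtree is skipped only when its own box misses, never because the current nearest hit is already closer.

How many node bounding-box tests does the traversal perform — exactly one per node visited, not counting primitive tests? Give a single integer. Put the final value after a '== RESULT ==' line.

Traverse from the root:
N0 x:[19,38] y:[15/2,57/2] z:[8,29] -> hit [19,57/2], descend [4, 7, 8, 11]
  N4 x:[59/2,38] y:[21,57/2] z:[9,27] -> miss, prune
  N7 x:[19,30] y:[31/2,23] z:[17/2,25] -> hit [19,23], descend [3, 9]
    N3 x:[19,55/2] y:[33/2,21] z:[31/2,25] -> hit [19,21] leaf, test {P8(miss), P14(miss), P18@t=19}
    N9 x:[39/2,30] y:[31/2,23] z:[17/2,29/2] -> miss, prune
  N8 x:[43/2,69/2] y:[15/2,29/2] z:[20,29] -> miss, prune
  N11 x:[24,73/2] y:[19/2,15] z:[8,19] -> miss, prune

order=[0, 4, 7, 3, 9, 8, 11]  |boxes|=7  |leaves|=1  hit=P18

== RESULT ==
7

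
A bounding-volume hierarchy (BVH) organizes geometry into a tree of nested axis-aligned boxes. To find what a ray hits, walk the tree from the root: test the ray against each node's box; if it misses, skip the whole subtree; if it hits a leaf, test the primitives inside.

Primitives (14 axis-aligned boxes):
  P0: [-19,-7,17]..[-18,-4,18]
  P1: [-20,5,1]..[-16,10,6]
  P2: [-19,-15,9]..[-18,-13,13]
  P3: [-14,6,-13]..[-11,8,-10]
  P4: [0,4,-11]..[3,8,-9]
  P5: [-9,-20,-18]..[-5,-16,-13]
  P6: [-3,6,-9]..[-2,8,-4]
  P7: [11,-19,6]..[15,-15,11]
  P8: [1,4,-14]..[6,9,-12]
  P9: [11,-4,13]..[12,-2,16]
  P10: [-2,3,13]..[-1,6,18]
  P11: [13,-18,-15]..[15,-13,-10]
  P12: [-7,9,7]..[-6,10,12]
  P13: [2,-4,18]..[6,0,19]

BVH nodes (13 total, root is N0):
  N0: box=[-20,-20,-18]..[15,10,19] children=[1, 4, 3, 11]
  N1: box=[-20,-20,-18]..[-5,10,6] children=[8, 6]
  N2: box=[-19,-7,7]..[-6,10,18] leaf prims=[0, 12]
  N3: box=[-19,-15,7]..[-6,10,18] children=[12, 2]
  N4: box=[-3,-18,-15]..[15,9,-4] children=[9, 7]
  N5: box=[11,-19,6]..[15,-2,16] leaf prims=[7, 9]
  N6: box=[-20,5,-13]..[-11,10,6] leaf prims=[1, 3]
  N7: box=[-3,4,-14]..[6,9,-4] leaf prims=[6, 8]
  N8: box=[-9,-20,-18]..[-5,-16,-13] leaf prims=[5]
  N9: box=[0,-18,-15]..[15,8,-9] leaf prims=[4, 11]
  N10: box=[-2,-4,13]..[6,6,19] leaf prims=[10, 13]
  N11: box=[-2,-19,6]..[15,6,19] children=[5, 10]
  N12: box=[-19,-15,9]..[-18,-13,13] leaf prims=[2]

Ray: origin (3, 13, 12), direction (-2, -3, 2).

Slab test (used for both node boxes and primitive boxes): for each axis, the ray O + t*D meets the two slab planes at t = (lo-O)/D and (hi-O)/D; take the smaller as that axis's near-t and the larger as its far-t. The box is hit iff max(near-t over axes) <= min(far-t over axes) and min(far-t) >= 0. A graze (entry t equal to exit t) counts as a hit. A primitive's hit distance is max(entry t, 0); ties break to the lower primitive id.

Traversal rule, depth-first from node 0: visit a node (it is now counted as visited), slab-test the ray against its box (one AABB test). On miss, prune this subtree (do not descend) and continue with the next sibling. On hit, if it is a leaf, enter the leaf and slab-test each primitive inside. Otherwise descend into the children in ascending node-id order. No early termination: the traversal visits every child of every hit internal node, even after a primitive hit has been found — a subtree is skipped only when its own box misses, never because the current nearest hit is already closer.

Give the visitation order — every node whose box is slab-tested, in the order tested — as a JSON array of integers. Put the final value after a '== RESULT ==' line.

Traverse from the root:
N0 x:[-6,23/2] y:[1,11] z:[-15,7/2] -> hit [1,7/2], descend [1, 3, 4, 11]
  N1 x:[4,23/2] y:[1,11] z:[-15,-3] -> miss, prune
  N3 x:[9/2,11] y:[1,28/3] z:[-5/2,3] -> miss, prune
  N4 x:[-6,3] y:[4/3,31/3] z:[-27/2,-8] -> miss, prune
  N11 x:[-6,5/2] y:[7/3,32/3] z:[-3,7/2] -> hit [7/3,5/2], descend [5, 10]
    N5 x:[-6,-4] y:[5,32/3] z:[-3,2] -> miss, prune
    N10 x:[-3/2,5/2] y:[7/3,17/3] z:[1/2,7/2] -> hit [7/3,5/2] leaf, test {P10@t=7/3, P13(miss)}

7 AABB tests over nodes [0, 1, 3, 4, 11, 5, 10]; 1 leaf entered; closest P10.

== RESULT ==
[0, 1, 3, 4, 11, 5, 10]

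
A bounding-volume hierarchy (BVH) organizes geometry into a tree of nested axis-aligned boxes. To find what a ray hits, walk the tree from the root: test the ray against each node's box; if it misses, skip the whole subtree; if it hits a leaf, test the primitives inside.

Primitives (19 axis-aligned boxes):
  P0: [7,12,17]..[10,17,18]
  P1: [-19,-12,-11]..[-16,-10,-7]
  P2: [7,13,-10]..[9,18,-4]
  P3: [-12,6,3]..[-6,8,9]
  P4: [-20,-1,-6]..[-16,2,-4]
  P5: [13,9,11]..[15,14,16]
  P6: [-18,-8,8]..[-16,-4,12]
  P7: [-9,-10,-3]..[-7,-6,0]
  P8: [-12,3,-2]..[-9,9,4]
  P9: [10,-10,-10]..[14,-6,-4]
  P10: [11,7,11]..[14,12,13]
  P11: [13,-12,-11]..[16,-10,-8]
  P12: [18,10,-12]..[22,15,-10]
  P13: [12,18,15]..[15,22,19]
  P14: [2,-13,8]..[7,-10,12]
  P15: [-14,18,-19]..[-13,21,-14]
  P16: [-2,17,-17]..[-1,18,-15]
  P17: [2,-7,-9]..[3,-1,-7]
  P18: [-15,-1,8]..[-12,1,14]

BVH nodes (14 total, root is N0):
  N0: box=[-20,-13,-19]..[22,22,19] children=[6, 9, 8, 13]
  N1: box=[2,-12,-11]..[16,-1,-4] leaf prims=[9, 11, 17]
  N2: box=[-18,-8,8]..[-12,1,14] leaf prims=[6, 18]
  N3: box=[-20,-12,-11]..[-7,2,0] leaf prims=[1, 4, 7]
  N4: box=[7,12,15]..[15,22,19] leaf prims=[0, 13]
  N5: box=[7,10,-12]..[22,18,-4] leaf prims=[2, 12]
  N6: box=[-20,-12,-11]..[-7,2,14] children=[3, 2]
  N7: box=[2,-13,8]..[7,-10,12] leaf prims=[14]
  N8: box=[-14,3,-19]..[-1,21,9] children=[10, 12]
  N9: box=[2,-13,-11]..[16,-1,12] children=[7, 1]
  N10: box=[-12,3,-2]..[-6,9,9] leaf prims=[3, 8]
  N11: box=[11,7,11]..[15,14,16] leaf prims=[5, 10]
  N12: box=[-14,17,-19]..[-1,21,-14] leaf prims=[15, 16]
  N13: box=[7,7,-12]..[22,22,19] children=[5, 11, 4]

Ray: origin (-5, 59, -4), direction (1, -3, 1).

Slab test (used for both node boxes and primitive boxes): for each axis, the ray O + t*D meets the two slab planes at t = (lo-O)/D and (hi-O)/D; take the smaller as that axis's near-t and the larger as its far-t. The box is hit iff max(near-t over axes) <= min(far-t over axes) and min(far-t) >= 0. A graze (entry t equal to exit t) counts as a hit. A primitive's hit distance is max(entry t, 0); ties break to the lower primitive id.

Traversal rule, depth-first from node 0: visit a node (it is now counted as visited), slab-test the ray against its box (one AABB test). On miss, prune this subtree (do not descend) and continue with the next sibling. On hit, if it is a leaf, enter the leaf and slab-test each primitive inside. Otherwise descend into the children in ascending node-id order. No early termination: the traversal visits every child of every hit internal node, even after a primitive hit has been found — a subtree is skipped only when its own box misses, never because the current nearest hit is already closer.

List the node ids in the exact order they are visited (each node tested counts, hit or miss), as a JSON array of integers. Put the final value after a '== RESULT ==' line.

Trace the traversal:
N0 x:[-15,27] y:[37/3,24] z:[-15,23] -> hit [37/3,23], descend [6, 8, 9, 13]
  N6 x:[-15,-2] y:[19,71/3] z:[-7,18] -> miss, prune
  N8 x:[-9,4] y:[38/3,56/3] z:[-15,13] -> miss, prune
  N9 x:[7,21] y:[20,24] z:[-7,16] -> miss, prune
  N13 x:[12,27] y:[37/3,52/3] z:[-8,23] -> hit [37/3,52/3], descend [4, 5, 11]
    N4 x:[12,20] y:[37/3,47/3] z:[19,23] -> miss, prune
    N5 x:[12,27] y:[41/3,49/3] z:[-8,0] -> miss, prune
    N11 x:[16,20] y:[15,52/3] z:[15,20] -> hit [16,52/3] leaf, test {P5(miss), P10@t=16}

Summary -> nodes [0, 6, 8, 9, 13, 4, 5, 11]; box-tests=8; leaf-entries=1; first=P10

== RESULT ==
[0, 6, 8, 9, 13, 4, 5, 11]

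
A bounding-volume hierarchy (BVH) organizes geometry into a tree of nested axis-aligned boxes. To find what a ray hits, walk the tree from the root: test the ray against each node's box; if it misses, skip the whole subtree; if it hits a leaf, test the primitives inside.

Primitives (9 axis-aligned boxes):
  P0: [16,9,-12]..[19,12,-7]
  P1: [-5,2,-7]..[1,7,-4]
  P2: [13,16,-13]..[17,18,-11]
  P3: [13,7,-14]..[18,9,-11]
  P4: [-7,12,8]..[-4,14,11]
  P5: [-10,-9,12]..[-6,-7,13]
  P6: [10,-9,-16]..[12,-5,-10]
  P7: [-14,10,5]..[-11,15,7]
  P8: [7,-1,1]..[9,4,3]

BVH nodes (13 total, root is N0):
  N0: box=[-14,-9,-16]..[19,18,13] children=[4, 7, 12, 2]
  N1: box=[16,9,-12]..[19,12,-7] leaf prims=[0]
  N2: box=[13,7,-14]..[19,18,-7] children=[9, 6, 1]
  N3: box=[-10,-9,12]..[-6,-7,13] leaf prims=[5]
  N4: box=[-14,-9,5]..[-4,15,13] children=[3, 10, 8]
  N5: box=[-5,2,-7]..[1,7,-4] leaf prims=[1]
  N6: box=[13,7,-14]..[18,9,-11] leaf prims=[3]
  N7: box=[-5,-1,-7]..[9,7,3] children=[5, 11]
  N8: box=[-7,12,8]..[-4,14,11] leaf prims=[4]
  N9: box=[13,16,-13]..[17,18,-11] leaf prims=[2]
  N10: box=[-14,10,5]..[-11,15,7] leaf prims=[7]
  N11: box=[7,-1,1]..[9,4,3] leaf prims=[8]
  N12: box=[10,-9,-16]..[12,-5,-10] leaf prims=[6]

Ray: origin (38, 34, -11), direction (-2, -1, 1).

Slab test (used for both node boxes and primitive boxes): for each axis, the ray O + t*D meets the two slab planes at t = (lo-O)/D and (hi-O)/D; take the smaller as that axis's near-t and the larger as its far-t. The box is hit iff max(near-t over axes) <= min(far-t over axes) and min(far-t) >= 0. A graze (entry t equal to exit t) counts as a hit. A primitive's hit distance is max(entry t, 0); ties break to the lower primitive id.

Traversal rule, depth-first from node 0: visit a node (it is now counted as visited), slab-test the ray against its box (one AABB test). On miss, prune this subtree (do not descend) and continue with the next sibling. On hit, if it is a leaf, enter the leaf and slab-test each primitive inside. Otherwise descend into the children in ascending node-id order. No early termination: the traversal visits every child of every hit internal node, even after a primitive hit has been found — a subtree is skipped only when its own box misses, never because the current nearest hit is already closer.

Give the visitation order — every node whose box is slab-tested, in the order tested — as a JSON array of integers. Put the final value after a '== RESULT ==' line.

Trace the traversal:
N0 x:[19/2,26] y:[16,43] z:[-5,24] -> hit [16,24], descend [2, 4, 7, 12]
  N2 x:[19/2,25/2] y:[16,27] z:[-3,4] -> miss, prune
  N4 x:[21,26] y:[19,43] z:[16,24] -> hit [21,24], descend [3, 8, 10]
    N3 x:[22,24] y:[41,43] z:[23,24] -> miss, prune
    N8 x:[21,45/2] y:[20,22] z:[19,22] -> hit [21,22] leaf, test {P4@t=21}
    N10 x:[49/2,26] y:[19,24] z:[16,18] -> miss, prune
  N7 x:[29/2,43/2] y:[27,35] z:[4,14] -> miss, prune
  N12 x:[13,14] y:[39,43] z:[-5,1] -> miss, prune

order=[0, 2, 4, 3, 8, 10, 7, 12]  |boxes|=8  |leaves|=1  hit=P4

== RESULT ==
[0, 2, 4, 3, 8, 10, 7, 12]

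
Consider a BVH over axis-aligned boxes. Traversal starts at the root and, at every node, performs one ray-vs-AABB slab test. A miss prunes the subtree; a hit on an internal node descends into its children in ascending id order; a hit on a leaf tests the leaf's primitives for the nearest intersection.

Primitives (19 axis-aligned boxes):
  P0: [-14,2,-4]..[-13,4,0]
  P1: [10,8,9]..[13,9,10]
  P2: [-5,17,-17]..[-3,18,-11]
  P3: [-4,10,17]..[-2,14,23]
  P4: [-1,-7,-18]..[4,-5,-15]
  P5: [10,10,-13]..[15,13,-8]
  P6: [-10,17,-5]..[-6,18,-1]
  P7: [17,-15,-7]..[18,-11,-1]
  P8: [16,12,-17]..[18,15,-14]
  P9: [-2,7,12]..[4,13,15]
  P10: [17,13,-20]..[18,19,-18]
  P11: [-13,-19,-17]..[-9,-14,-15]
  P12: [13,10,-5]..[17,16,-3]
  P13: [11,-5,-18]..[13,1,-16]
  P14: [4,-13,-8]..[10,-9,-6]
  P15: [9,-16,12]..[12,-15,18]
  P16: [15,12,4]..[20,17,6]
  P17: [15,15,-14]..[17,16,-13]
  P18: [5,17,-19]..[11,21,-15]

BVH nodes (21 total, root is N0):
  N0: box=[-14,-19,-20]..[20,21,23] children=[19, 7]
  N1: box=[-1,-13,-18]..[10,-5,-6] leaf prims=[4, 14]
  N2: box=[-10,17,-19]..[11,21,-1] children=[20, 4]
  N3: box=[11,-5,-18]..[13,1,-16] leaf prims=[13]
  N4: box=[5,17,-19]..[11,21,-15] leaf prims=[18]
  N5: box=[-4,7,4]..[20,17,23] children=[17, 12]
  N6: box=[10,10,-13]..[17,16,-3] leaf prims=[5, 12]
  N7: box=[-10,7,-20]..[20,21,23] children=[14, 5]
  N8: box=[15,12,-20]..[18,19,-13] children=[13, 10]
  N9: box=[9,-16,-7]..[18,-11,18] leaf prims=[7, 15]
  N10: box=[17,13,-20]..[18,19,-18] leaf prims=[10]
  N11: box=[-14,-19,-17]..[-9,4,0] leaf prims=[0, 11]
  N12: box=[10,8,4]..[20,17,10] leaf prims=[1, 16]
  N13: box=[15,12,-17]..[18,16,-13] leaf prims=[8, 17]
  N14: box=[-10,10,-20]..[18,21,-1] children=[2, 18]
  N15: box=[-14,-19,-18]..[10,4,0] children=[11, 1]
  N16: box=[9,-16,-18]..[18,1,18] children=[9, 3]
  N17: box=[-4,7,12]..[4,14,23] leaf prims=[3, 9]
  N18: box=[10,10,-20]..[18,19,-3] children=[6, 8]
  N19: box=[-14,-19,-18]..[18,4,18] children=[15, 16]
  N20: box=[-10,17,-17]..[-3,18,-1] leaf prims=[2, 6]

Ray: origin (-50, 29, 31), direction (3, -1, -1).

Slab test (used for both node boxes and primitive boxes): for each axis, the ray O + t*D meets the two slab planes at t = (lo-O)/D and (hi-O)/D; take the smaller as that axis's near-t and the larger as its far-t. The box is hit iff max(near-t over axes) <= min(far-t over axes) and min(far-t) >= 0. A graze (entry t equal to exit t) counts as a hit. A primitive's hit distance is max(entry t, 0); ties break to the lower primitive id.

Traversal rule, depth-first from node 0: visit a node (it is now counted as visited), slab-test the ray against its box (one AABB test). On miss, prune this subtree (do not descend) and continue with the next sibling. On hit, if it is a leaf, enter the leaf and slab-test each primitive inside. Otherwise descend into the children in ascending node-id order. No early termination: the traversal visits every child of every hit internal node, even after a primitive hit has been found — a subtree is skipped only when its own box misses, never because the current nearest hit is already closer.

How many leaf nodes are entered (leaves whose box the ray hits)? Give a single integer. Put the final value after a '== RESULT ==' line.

Walk:
N0 x:[12,70/3] y:[8,48] z:[8,51] -> hit [12,70/3], descend [7, 19]
  N7 x:[40/3,70/3] y:[8,22] z:[8,51] -> hit [40/3,22], descend [5, 14]
    N5 x:[46/3,70/3] y:[12,22] z:[8,27] -> hit [46/3,22], descend [12, 17]
      N12 x:[20,70/3] y:[12,21] z:[21,27] -> hit [21,21] leaf, test {P1@t=21, P16(miss)}
      N17 x:[46/3,18] y:[15,22] z:[8,19] -> hit [46/3,18] leaf, test {P3(miss), P9@t=16}
    N14 x:[40/3,68/3] y:[8,19] z:[32,51] -> miss, prune
  N19 x:[12,68/3] y:[25,48] z:[13,49] -> miss, prune

Summary -> nodes [0, 7, 5, 12, 17, 14, 19]; box-tests=7; leaf-entries=2; first=P9

== RESULT ==
2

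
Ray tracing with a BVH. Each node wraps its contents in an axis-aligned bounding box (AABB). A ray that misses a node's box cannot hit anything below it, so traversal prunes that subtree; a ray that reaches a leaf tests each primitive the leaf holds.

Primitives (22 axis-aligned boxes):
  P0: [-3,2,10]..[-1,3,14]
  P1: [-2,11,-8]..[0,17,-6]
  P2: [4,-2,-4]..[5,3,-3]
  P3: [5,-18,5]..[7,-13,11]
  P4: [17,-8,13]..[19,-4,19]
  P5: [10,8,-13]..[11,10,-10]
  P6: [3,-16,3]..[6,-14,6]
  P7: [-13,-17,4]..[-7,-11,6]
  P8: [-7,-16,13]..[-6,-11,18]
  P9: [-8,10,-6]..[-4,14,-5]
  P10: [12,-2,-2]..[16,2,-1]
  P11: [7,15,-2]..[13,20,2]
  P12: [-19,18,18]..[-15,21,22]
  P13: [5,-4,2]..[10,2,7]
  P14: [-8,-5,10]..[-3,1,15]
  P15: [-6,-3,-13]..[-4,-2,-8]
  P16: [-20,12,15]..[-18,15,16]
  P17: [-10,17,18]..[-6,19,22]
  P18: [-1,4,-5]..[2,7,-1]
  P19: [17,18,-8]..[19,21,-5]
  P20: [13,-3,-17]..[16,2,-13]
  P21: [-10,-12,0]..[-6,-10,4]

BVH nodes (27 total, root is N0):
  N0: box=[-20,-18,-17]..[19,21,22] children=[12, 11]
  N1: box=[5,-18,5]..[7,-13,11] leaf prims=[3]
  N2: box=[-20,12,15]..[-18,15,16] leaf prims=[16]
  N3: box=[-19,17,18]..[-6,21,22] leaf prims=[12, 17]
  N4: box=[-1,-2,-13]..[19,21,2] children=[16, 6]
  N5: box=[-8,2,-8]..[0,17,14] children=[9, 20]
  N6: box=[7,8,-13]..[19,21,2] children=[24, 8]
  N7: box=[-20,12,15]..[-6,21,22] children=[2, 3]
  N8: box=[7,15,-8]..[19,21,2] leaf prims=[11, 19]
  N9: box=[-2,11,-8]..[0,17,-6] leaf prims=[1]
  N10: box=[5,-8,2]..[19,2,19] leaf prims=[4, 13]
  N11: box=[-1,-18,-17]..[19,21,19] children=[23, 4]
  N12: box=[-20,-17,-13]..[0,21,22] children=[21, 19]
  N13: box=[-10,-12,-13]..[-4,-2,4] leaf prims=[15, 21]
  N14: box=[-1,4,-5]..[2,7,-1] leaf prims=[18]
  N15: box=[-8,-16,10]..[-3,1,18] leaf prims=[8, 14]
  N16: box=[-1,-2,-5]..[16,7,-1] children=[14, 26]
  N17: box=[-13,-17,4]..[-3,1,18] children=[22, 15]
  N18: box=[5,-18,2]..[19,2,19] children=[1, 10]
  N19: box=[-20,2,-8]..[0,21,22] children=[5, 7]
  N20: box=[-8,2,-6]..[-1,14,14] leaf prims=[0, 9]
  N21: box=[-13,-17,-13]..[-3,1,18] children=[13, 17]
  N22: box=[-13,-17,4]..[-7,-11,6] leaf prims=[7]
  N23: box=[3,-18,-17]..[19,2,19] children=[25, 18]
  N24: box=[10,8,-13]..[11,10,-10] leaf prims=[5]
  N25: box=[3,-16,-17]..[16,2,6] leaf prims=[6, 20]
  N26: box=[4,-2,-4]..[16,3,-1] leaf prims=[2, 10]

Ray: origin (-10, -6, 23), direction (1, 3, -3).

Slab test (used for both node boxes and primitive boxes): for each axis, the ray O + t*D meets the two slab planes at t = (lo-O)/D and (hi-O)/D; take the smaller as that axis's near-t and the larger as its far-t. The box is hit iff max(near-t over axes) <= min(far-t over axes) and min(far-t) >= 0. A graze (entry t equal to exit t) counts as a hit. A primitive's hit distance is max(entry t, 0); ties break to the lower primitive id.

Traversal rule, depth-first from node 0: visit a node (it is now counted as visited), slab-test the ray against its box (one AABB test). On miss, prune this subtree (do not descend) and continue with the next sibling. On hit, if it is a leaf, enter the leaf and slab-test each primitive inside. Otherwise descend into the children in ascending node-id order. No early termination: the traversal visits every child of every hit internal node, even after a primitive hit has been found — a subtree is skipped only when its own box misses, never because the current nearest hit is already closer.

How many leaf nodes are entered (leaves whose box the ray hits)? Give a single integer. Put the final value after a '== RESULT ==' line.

Traverse from the root:
N0 x:[-10,29] y:[-4,9] z:[1/3,40/3] -> hit [1/3,9], descend [11, 12]
  N11 x:[9,29] y:[-4,9] z:[4/3,40/3] -> hit [9,9], descend [4, 23]
    N4 x:[9,29] y:[4/3,9] z:[7,12] -> hit [9,9], descend [6, 16]
      N6 x:[17,29] y:[14/3,9] z:[7,12] -> miss, prune
      N16 x:[9,26] y:[4/3,13/3] z:[8,28/3] -> miss, prune
    N23 x:[13,29] y:[-4,8/3] z:[4/3,40/3] -> miss, prune
  N12 x:[-10,10] y:[-11/3,9] z:[1/3,12] -> hit [1/3,9], descend [19, 21]
    N19 x:[-10,10] y:[8/3,9] z:[1/3,31/3] -> hit [8/3,9], descend [5, 7]
      N5 x:[2,10] y:[8/3,23/3] z:[3,31/3] -> hit [3,23/3], descend [9, 20]
        N9 x:[8,10] y:[17/3,23/3] z:[29/3,31/3] -> miss, prune
        N20 x:[2,9] y:[8/3,20/3] z:[3,29/3] -> hit [3,20/3] leaf, test {P0(miss), P9(miss)}
      N7 x:[-10,4] y:[6,9] z:[1/3,8/3] -> miss, prune
    N21 x:[-3,7] y:[-11/3,7/3] z:[5/3,12] -> hit [5/3,7/3], descend [13, 17]
      N13 x:[0,6] y:[-2,4/3] z:[19/3,12] -> miss, prune
      N17 x:[-3,7] y:[-11/3,7/3] z:[5/3,19/3] -> hit [5/3,7/3], descend [15, 22]
        N15 x:[2,7] y:[-10/3,7/3] z:[5/3,13/3] -> hit [2,7/3] leaf, test {P8(miss), P14(miss)}
        N22 x:[-3,3] y:[-11/3,-5/3] z:[17/3,19/3] -> miss, prune

Visited [0, 11, 4, 6, 16, 23, 12, 19, 5, 9, 20, 7, 21, 13, 17, 15, 22]. Tests: 17 box, 2 leaf. Nearest: miss.

== RESULT ==
2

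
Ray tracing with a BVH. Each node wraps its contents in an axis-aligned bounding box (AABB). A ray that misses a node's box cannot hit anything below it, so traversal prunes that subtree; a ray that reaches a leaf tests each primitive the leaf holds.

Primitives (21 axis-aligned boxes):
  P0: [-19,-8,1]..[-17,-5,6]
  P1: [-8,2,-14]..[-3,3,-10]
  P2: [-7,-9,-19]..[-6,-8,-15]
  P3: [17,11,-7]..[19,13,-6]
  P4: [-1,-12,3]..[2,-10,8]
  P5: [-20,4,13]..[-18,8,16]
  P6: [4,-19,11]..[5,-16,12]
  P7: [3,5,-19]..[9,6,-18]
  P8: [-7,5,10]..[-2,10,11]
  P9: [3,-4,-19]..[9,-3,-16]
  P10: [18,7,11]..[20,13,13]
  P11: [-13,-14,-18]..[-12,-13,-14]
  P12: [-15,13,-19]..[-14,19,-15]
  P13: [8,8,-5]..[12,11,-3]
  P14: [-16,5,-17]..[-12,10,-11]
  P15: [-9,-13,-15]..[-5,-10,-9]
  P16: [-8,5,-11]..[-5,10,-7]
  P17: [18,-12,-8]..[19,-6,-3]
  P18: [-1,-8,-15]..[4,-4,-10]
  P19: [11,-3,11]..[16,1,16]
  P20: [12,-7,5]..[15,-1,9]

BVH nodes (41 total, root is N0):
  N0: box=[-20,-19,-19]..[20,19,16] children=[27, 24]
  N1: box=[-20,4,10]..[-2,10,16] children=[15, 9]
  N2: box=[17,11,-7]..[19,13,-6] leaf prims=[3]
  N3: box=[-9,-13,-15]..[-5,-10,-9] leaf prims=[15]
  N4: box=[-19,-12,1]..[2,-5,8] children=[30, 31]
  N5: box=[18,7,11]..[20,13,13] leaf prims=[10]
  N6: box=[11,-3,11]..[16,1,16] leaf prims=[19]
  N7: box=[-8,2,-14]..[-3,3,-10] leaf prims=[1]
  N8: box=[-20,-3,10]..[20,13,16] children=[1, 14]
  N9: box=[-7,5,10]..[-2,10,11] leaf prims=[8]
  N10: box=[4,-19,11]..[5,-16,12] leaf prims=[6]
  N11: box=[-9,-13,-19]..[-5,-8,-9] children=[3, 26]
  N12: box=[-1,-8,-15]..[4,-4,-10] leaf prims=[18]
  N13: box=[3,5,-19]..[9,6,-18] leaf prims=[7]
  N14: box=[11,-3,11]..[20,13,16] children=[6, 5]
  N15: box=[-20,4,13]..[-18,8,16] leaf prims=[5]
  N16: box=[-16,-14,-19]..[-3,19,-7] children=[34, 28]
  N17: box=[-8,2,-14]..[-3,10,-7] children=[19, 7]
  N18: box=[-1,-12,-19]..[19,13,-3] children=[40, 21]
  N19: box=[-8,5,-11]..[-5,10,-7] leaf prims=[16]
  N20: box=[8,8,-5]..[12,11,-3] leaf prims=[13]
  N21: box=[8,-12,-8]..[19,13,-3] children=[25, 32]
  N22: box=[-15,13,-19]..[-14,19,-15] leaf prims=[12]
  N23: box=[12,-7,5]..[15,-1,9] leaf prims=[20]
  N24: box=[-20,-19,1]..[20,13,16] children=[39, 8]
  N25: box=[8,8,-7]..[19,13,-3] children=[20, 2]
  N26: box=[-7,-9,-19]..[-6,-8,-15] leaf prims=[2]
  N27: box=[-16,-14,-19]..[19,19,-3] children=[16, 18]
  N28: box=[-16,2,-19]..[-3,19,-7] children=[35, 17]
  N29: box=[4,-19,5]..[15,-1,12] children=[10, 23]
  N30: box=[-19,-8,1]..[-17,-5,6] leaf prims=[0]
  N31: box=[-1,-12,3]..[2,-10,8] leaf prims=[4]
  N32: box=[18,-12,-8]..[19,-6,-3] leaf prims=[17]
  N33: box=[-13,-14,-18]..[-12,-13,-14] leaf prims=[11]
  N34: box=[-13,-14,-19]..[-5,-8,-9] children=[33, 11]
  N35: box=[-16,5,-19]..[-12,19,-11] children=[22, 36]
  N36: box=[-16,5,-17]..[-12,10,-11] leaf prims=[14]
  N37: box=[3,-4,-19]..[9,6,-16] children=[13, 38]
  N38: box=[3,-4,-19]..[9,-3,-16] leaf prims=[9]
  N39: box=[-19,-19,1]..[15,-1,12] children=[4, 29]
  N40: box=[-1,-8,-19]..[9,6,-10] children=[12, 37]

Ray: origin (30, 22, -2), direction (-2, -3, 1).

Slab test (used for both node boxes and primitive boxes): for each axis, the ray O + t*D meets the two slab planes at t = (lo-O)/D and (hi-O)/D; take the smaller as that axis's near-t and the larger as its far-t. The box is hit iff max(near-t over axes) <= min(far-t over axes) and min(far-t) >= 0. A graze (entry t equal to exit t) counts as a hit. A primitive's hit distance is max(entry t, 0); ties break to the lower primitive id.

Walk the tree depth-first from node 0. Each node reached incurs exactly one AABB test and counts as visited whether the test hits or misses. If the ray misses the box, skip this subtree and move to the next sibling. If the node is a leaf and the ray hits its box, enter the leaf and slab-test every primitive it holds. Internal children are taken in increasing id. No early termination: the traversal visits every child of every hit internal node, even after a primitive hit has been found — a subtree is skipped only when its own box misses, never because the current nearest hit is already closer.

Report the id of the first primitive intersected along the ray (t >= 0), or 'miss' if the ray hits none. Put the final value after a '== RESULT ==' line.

Trace the traversal:
N0 x:[5,25] y:[1,41/3] z:[-17,18] -> hit [5,41/3], descend [24, 27]
  N24 x:[5,25] y:[3,41/3] z:[3,18] -> hit [5,41/3], descend [8, 39]
    N8 x:[5,25] y:[3,25/3] z:[12,18] -> miss, prune
    N39 x:[15/2,49/2] y:[23/3,41/3] z:[3,14] -> hit [23/3,41/3], descend [4, 29]
      N4 x:[14,49/2] y:[9,34/3] z:[3,10] -> miss, prune
      N29 x:[15/2,13] y:[23/3,41/3] z:[7,14] -> hit [23/3,13], descend [10, 23]
        N10 x:[25/2,13] y:[38/3,41/3] z:[13,14] -> hit [13,13] leaf, test {P6@t=13}
        N23 x:[15/2,9] y:[23/3,29/3] z:[7,11] -> hit [23/3,9] leaf, test {P20@t=23/3}
  N27 x:[11/2,23] y:[1,12] z:[-17,-1] -> miss, prune

Summary -> nodes [0, 24, 8, 39, 4, 29, 10, 23, 27]; box-tests=9; leaf-entries=2; first=P20

== RESULT ==
20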